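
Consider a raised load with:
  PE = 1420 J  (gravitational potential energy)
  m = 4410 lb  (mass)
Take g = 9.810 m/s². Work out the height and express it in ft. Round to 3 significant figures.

Rearranging PE = m·g·h for h: h = PE/(m·g).
PE = 1420 J; m = 4410 lb = 2000 kg; g = 9.810 m/s².
h = 0.07236 m
0.07236 m × (1 ft / 0.3048 m) = 0.2374 ft

0.237 ft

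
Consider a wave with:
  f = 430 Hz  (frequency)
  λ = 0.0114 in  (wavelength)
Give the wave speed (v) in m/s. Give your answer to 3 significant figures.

Directly: v = fλ.
f = 430 Hz; λ = 0.0114 in = 2.896×10^-4 m.
v = 0.1245 m/s

0.125 m/s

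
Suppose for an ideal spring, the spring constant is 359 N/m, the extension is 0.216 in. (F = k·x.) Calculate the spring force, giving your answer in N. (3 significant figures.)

F is given directly by: F = kx.
k = 359 N/m; x = 0.216 in = 0.005486 m.
F = 1.970 N  (the unit combination reduces to kg·m/s² = N)

1.97 N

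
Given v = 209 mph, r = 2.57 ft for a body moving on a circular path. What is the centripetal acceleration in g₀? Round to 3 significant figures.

a is given directly by: a = v²/r.
v = 209 mph = 93.43 m/s; r = 2.57 ft = 0.7833 m.
a = 11144 m/s²
11144 m/s² × (1 g₀ / 9.807 m/s²) = 1136 g₀

1140 g₀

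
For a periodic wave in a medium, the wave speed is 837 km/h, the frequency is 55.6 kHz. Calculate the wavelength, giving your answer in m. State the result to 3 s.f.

0.00418 m

Solving v = f·λ for λ: λ = v/f.
v = 837 km/h = 232.5 m/s; f = 55.6 kHz = 55600 Hz.
λ = 0.004182 m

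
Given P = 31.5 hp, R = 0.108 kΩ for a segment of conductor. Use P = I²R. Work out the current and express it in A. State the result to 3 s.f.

14.7 A

Rearranging: I = √(P/R).
P = 31.5 hp = 23490 W; R = 0.108 kΩ = 108.0 Ω.
I = 14.75 A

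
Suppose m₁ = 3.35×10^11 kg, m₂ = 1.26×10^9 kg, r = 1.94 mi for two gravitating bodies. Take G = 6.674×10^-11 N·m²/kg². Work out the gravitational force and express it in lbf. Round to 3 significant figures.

650 lbf

F is given directly by: F = Gm₁m₂/r².
m₁ = 3.35×10^11 kg; m₂ = 1.26×10^9 kg; r = 1.94 mi = 3122 m; G = 6.674×10^-11 N·m²/kg².
F = 2890 N
2890 N × (1 lbf / 4.448 N) = 649.7 lbf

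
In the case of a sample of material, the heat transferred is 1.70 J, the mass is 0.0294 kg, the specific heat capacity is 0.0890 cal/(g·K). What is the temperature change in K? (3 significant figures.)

0.155 K

Solving Q = m·c·ΔT for ΔT: ΔT = Q/(m·c).
Q = 1.70 J; m = 0.0294 kg; c = 0.0890 cal/(g·K) = 372.4 J/(kg·K).
ΔT = 0.1553 K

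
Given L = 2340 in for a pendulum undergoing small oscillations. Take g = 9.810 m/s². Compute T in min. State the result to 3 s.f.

0.258 min

Directly: T = 2π√(L/g).
L = 2340 in = 59.44 m; g = 9.810 m/s².
T = 15.47 s
15.47 s × (1 min / 60.00 s) = 0.2578 min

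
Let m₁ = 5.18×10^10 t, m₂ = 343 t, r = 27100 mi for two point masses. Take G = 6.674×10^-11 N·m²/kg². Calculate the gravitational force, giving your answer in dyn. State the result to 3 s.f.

0.0623 dyn

Directly: F = Gm₁m₂/r².
m₁ = 5.18×10^10 t = 5.180×10^13 kg; m₂ = 343 t = 3.430×10^5 kg; r = 27100 mi = 4.361×10^7 m; G = 6.674×10^-11 N·m²/kg².
F = 6.234×10^-7 N
6.234×10^-7 N × (1 dyn / 1.000×10^-5 N) = 0.06234 dyn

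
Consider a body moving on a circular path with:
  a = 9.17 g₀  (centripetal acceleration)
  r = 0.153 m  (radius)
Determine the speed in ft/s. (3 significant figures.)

Rearranging a = v²/r for v: v = √(a·r).
a = 9.17 g₀ = 89.93 m/s²; r = 0.153 m.
v = 3.709 m/s
3.709 m/s × (1 ft/s / 0.3048 m/s) = 12.17 ft/s

12.2 ft/s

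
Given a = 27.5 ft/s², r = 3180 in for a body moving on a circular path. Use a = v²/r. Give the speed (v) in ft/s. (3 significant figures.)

Rearranging: v = √(a·r).
a = 27.5 ft/s² = 8.382 m/s²; r = 3180 in = 80.77 m.
v = 26.02 m/s
26.02 m/s × (1 ft/s / 0.3048 m/s) = 85.37 ft/s

85.4 ft/s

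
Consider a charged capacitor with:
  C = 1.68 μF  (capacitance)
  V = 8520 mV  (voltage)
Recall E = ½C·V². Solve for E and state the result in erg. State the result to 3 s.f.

610 erg

Directly: E = ½CV².
C = 1.68 μF = 1.680×10^-6 F; V = 8520 mV = 8.520 V.
E = 6.098×10^-5 J  (the unit combination reduces to kg·m²/s² = J)
6.098×10^-5 J × (1 erg / 1.000×10^-7 J) = 609.8 erg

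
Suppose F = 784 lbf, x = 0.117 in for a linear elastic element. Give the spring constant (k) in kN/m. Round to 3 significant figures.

Solving F = k·x for k: k = F/x.
F = 784 lbf = 3487 N; x = 0.117 in = 0.002972 m.
k = 1.173×10^6 N/m
1.173×10^6 N/m × (1 kN/m / 1000 N/m) = 1173 kN/m

1170 kN/m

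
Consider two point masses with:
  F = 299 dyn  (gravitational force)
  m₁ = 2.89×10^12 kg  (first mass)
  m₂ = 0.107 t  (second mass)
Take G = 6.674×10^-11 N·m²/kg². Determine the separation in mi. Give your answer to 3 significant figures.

Rearranging F = G·m₁·m₂/r² for r: r = √(G·m₁m₂/F).
F = 299 dyn = 0.002990 N; m₁ = 2.89×10^12 kg; m₂ = 0.107 t = 107.0 kg; G = 6.674×10^-11 N·m²/kg².
r = 2627 m
2627 m × (1 mi / 1609 m) = 1.632 mi

1.63 mi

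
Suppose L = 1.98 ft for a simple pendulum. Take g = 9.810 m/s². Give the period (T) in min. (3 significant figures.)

Directly: T = 2π√(L/g).
L = 1.98 ft = 0.6035 m; g = 9.810 m/s².
T = 1.558 s
1.558 s × (1 min / 60.00 s) = 0.02597 min

0.0260 min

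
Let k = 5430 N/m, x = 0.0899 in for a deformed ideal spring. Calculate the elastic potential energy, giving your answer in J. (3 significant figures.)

U is given directly by: U = ½kx².
k = 5430 N/m; x = 0.0899 in = 0.002283 m.
U = 0.01416 J

0.0142 J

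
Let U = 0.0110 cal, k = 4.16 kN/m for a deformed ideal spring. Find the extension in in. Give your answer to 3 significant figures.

0.185 in

Solving U = ½k·x² for x: x = √(2U/k).
U = 0.0110 cal = 0.04602 J; k = 4.16 kN/m = 4160 N/m.
x = 0.004704 m
0.004704 m × (1 in / 0.02540 m) = 0.1852 in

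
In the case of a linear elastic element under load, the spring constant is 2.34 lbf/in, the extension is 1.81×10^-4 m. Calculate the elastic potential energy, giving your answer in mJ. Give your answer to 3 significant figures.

U is given directly by: U = ½kx².
k = 2.34 lbf/in = 409.8 N/m; x = 1.81×10^-4 m.
U = 6.713×10^-6 J  (the unit combination reduces to kg·m²/s² = J)
6.713×10^-6 J × (1 mJ / 0.001000 J) = 0.006713 mJ

0.00671 mJ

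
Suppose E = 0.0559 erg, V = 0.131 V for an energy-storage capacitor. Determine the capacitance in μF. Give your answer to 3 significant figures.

0.651 μF

Rearranging: C = 2E/V².
E = 0.0559 erg = 5.590×10^-9 J; V = 0.131 V.
C = 6.515×10^-7 F
6.515×10^-7 F × (1 μF / 1.000×10^-6 F) = 0.6515 μF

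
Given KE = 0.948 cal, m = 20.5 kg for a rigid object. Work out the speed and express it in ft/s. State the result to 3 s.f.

Rearranging KE = ½mv² for v: v = √(2·KE/m).
KE = 0.948 cal = 3.966 J; m = 20.5 kg.
v = 0.6221 m/s
0.6221 m/s × (1 ft/s / 0.3048 m/s) = 2.041 ft/s

2.04 ft/s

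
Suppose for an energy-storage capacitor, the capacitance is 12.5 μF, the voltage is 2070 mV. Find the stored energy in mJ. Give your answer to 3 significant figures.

E is given directly by: E = ½CV².
C = 12.5 μF = 1.250×10^-5 F; V = 2070 mV = 2.070 V.
E = 2.678×10^-5 J
2.678×10^-5 J × (1 mJ / 0.001000 J) = 0.02678 mJ

0.0268 mJ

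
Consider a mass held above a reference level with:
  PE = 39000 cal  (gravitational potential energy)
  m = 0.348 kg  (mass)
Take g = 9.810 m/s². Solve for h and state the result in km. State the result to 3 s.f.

47.8 km

Rearranging PE = m·g·h for h: h = PE/(m·g).
PE = 39000 cal = 1.632×10^5 J; m = 0.348 kg; g = 9.810 m/s².
h = 47798 m
47798 m × (1 km / 1000 m) = 47.80 km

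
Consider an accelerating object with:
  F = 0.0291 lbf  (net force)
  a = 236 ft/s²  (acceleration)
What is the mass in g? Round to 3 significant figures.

From Newton's second law: m = F/a.
F = 0.0291 lbf = 0.1294 N; a = 236 ft/s² = 71.93 m/s².
m = 0.001800 kg
0.001800 kg × (1 g / 0.001000 kg) = 1.800 g

1.80 g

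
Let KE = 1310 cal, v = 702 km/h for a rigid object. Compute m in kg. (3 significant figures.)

0.288 kg

Rearranging: m = 2·KE/v².
KE = 1310 cal = 5481 J; v = 702 km/h = 195.0 m/s.
m = 0.2883 kg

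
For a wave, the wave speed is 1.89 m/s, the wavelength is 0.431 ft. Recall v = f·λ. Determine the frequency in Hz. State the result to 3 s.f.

Rearranging: f = v/λ.
v = 1.89 m/s; λ = 0.431 ft = 0.1314 m.
f = 14.39 Hz

14.4 Hz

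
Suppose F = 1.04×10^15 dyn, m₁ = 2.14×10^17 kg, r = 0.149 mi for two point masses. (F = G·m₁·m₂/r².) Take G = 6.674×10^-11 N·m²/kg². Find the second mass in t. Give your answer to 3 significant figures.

Solving F = G·m₁·m₂/r² for m₂: m₂ = F·r²/(G·m₁).
F = 1.04×10^15 dyn = 1.040×10^10 N; m₁ = 2.14×10^17 kg; r = 0.149 mi = 239.8 m; G = 6.674×10^-11 N·m²/kg².
m₂ = 4.187×10^7 kg
4.187×10^7 kg × (1 t / 1000 kg) = 41870 t

41900 t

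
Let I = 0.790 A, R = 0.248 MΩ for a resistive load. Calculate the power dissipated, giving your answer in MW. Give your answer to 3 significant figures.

0.155 MW

P is given directly by: P = I²R.
I = 0.790 A; R = 0.248 MΩ = 2.480×10^5 Ω.
P = 1.548×10^5 W  (the unit combination reduces to kg·m²/s³ = W)
1.548×10^5 W × (1 MW / 1.000×10^6 W) = 0.1548 MW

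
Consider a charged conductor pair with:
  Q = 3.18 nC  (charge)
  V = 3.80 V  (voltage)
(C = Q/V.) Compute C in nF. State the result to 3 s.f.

C is given directly by: C = Q/V.
Q = 3.18 nC = 3.180×10^-9 C; V = 3.80 V.
C = 8.368×10^-10 F
8.368×10^-10 F × (1 nF / 1.000×10^-9 F) = 0.8368 nF

0.837 nF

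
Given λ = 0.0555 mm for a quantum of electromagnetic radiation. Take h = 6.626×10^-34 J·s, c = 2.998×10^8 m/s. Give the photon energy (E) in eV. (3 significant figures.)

0.0223 eV

E is given directly by: E = hc/λ.
λ = 0.0555 mm = 5.550×10^-5 m; h = 6.626×10^-34 J·s; c = 2.998×10^8 m/s.
E = 3.579×10^-21 J
3.579×10^-21 J × (1 eV / 1.602×10^-19 J) = 0.02234 eV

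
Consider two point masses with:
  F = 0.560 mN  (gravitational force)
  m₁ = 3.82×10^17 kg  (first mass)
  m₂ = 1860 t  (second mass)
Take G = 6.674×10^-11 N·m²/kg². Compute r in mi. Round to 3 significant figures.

1.81×10^5 mi

From Newton's law of gravitation: r = √(G·m₁m₂/F).
F = 0.560 mN = 5.600×10^-4 N; m₁ = 3.82×10^17 kg; m₂ = 1860 t = 1.860×10^6 kg; G = 6.674×10^-11 N·m²/kg².
r = 2.910×10^8 m
2.910×10^8 m × (1 mi / 1609 m) = 1.808×10^5 mi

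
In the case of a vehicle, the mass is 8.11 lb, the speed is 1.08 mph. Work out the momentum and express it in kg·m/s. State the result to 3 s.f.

1.78 kg·m/s

p is given directly by: p = mv.
m = 8.11 lb = 3.679 kg; v = 1.08 mph = 0.4828 m/s.
p = 1.776 kg·m/s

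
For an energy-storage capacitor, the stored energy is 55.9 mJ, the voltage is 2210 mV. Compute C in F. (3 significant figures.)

Rearranging E = ½C·V² for C: C = 2E/V².
E = 55.9 mJ = 0.05590 J; V = 2210 mV = 2.210 V.
C = 0.02289 F

0.0229 F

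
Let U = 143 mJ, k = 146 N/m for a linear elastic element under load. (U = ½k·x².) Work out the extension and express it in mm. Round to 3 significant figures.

44.3 mm

Rearranging: x = √(2U/k).
U = 143 mJ = 0.1430 J; k = 146 N/m.
x = 0.04426 m
0.04426 m × (1 mm / 0.001000 m) = 44.26 mm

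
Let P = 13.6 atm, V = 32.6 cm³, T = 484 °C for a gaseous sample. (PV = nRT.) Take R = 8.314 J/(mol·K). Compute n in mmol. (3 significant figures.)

7.14 mmol

Rearranging: n = PV/(RT).
P = 13.6 atm = 1.378×10^6 Pa; V = 32.6 cm³ = 3.260×10^-5 m³; T = 484 °C = 757.1 K; R = 8.314 J/(mol·K).
n = 0.007136 mol
0.007136 mol × (1 mmol / 0.001000 mol) = 7.136 mmol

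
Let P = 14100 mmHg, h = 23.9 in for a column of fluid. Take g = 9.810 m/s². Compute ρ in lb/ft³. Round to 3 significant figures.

Rearranging: ρ = P/(g·h).
P = 14100 mmHg = 1.880×10^6 Pa; h = 23.9 in = 0.6071 m; g = 9.810 m/s².
ρ = 3.157×10^5 kg/m³
3.157×10^5 kg/m³ × (1 lb/ft³ / 16.02 kg/m³) = 19706 lb/ft³

19700 lb/ft³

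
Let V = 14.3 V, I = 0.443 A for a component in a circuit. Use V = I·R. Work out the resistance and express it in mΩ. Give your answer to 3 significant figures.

32300 mΩ

From Ohm's law: R = V/I.
V = 14.3 V; I = 0.443 A.
R = 32.28 Ω
32.28 Ω × (1 mΩ / 0.001000 Ω) = 32280 mΩ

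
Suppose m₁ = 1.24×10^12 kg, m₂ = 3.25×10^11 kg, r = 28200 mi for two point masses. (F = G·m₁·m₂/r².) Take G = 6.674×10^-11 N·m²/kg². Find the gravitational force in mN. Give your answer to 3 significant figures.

From Newton's law of gravitation: F = Gm₁m₂/r².
m₁ = 1.24×10^12 kg; m₂ = 3.25×10^11 kg; r = 28200 mi = 4.538×10^7 m; G = 6.674×10^-11 N·m²/kg².
F = 0.01306 N
0.01306 N × (1 mN / 0.001000 N) = 13.06 mN

13.1 mN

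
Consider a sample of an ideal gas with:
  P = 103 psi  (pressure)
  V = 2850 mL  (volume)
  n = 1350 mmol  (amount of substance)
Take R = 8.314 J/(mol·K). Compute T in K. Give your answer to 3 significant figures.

Rearranging: T = PV/(nR).
P = 103 psi = 7.102×10^5 Pa; V = 2850 mL = 0.002850 m³; n = 1350 mmol = 1.350 mol; R = 8.314 J/(mol·K).
T = 180.3 K

180 K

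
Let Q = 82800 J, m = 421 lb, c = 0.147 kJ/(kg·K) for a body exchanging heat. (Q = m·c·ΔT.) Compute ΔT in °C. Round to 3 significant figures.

2.95 °C

Solving Q = m·c·ΔT for ΔT: ΔT = Q/(m·c).
Q = 82800 J; m = 421 lb = 191.0 kg; c = 0.147 kJ/(kg·K) = 147.0 J/(kg·K).
ΔT = 2.950 K
Since 1 °C = 1 K, 2.950 °C.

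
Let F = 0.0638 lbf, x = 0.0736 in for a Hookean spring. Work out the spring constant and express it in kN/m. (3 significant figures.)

0.152 kN/m

From Hooke's law: k = F/x.
F = 0.0638 lbf = 0.2838 N; x = 0.0736 in = 0.001869 m.
k = 151.8 N/m
151.8 N/m × (1 kN/m / 1000 N/m) = 0.1518 kN/m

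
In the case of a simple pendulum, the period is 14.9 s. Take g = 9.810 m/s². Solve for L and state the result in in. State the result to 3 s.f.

2170 in

Rearranging: L = g·(T/2π)².
T = 14.9 s; g = 9.810 m/s².
L = 55.17 m
55.17 m × (1 in / 0.02540 m) = 2172 in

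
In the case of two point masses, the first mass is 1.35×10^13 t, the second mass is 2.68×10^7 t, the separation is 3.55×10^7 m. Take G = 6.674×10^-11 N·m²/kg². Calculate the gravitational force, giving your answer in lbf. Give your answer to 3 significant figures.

4.31 lbf

Directly: F = Gm₁m₂/r².
m₁ = 1.35×10^13 t = 1.350×10^16 kg; m₂ = 2.68×10^7 t = 2.680×10^10 kg; r = 3.55×10^7 m; G = 6.674×10^-11 N·m²/kg².
F = 19.16 N
19.16 N × (1 lbf / 4.448 N) = 4.307 lbf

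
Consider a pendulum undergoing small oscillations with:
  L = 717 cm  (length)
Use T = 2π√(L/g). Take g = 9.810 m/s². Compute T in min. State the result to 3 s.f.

0.0895 min

T is given directly by: T = 2π√(L/g).
L = 717 cm = 7.170 m; g = 9.810 m/s².
T = 5.372 s
5.372 s × (1 min / 60.00 s) = 0.08953 min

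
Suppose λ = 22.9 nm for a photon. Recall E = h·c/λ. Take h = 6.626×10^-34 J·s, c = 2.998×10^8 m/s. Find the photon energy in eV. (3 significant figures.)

54.1 eV

Directly: E = hc/λ.
λ = 22.9 nm = 2.290×10^-8 m; h = 6.626×10^-34 J·s; c = 2.998×10^8 m/s.
E = 8.675×10^-18 J
8.675×10^-18 J × (1 eV / 1.602×10^-19 J) = 54.14 eV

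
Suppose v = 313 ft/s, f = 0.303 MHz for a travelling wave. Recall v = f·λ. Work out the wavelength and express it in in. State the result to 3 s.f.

0.0124 in

Rearranging: λ = v/f.
v = 313 ft/s = 95.40 m/s; f = 0.303 MHz = 3.030×10^5 Hz.
λ = 3.149×10^-4 m
3.149×10^-4 m × (1 in / 0.02540 m) = 0.01240 in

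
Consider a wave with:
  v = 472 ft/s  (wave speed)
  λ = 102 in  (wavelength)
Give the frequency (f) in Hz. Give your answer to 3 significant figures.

Solving v = f·λ for f: f = v/λ.
v = 472 ft/s = 143.9 m/s; λ = 102 in = 2.591 m.
f = 55.53 Hz

55.5 Hz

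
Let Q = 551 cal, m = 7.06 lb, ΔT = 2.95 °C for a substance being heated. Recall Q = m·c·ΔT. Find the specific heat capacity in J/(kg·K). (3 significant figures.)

Rearranging: c = Q/(m·ΔT).
Q = 551 cal = 2305 J; m = 7.06 lb = 3.202 kg; ΔT = 2.95 °C = 2.950 K.
c = 244.0 J/(kg·K)

244 J/(kg·K)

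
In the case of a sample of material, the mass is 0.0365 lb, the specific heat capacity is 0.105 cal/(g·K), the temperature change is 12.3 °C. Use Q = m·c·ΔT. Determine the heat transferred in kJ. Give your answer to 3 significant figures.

0.0895 kJ

Directly: Q = mcΔT.
m = 0.0365 lb = 0.01656 kg; c = 0.105 cal/(g·K) = 439.3 J/(kg·K); ΔT = 12.3 °C = 12.30 K.
Q = 89.46 J
89.46 J × (1 kJ / 1000 J) = 0.08946 kJ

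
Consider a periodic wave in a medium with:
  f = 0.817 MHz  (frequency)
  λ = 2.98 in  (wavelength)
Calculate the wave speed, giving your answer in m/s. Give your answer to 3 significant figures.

v is given directly by: v = fλ.
f = 0.817 MHz = 8.170×10^5 Hz; λ = 2.98 in = 0.07569 m.
v = 61840 m/s

61800 m/s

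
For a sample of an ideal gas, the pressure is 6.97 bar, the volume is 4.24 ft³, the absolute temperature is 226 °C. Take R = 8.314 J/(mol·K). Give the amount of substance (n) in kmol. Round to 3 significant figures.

Rearranging PV = nRT for n: n = PV/(RT).
P = 6.97 bar = 6.970×10^5 Pa; V = 4.24 ft³ = 0.1201 m³; T = 226 °C = 499.1 K; R = 8.314 J/(mol·K).
n = 20.17 mol
20.17 mol × (1 kmol / 1000 mol) = 0.02017 kmol

0.0202 kmol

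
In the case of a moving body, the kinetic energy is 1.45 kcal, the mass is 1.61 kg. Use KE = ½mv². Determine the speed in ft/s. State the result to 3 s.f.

285 ft/s

Rearranging: v = √(2·KE/m).
KE = 1.45 kcal = 6067 J; m = 1.61 kg.
v = 86.81 m/s
86.81 m/s × (1 ft/s / 0.3048 m/s) = 284.8 ft/s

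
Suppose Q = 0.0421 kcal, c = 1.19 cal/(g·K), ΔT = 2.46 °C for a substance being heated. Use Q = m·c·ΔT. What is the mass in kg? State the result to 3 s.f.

Rearranging Q = m·c·ΔT for m: m = Q/(c·ΔT).
Q = 0.0421 kcal = 176.1 J; c = 1.19 cal/(g·K) = 4979 J/(kg·K); ΔT = 2.46 °C = 2.460 K.
m = 0.01438 kg

0.0144 kg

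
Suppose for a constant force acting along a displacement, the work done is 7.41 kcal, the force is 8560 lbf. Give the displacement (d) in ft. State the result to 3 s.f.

2.67 ft

Rearranging W = F·d for d: d = W/F.
W = 7.41 kcal = 31003 J; F = 8560 lbf = 38077 N.
d = 0.8142 m
0.8142 m × (1 ft / 0.3048 m) = 2.671 ft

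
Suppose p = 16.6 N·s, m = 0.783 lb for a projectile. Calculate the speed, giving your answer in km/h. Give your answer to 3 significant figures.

168 km/h

Solving p = m·v for v: v = p/m.
p = 16.6 N·s = 16.60 kg·m/s; m = 0.783 lb = 0.3552 kg.
v = 46.74 m/s
46.74 m/s × (1 km/h / 0.2778 m/s) = 168.3 km/h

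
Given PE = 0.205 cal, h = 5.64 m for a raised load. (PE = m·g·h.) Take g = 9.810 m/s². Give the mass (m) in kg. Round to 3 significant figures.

0.0155 kg

Solving PE = m·g·h for m: m = PE/(g·h).
PE = 0.205 cal = 0.8577 J; h = 5.64 m; g = 9.810 m/s².
m = 0.01550 kg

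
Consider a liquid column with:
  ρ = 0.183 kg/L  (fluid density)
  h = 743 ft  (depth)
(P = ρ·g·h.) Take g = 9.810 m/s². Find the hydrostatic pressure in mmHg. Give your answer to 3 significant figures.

3050 mmHg

P is given directly by: P = ρgh.
ρ = 0.183 kg/L = 183.0 kg/m³; h = 743 ft = 226.5 m; g = 9.810 m/s².
P = 4.066×10^5 Pa  (the unit combination reduces to kg/(m·s²) = Pa)
4.066×10^5 Pa × (1 mmHg / 133.3 Pa) = 3049 mmHg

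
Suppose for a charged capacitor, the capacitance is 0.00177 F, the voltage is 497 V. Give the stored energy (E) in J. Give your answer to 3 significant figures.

E is given directly by: E = ½CV².
C = 0.00177 F; V = 497 V.
E = 218.6 J  (the unit combination reduces to kg·m²/s² = J)

219 J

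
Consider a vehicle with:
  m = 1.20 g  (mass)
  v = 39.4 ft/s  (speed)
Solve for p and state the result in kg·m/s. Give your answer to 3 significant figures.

p is given directly by: p = mv.
m = 1.20 g = 0.001200 kg; v = 39.4 ft/s = 12.01 m/s.
p = 0.01441 kg·m/s  (the unit combination reduces to kg·m/s = kg·m/s)

0.0144 kg·m/s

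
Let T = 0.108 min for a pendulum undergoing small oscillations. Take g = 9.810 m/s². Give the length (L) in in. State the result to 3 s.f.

Solving T = 2π√(L/g) for L: L = g·(T/2π)².
T = 0.108 min = 6.480 s; g = 9.810 m/s².
L = 10.43 m
10.43 m × (1 in / 0.02540 m) = 410.8 in

411 in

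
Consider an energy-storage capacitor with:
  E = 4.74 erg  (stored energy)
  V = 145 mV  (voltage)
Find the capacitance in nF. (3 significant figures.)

Rearranging: C = 2E/V².
E = 4.74 erg = 4.740×10^-7 J; V = 145 mV = 0.1450 V.
C = 4.509×10^-5 F
4.509×10^-5 F × (1 nF / 1.000×10^-9 F) = 45089 nF

45100 nF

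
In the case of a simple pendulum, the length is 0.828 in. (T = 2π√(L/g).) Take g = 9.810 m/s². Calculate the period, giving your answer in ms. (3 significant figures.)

T is given directly by: T = 2π√(L/g).
L = 0.828 in = 0.02103 m; g = 9.810 m/s².
T = 0.2909 s
0.2909 s × (1 ms / 0.001000 s) = 290.9 ms

291 ms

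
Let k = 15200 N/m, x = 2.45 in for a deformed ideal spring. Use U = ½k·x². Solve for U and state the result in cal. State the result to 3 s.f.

U is given directly by: U = ½kx².
k = 15200 N/m; x = 2.45 in = 0.06223 m.
U = 29.43 J
29.43 J × (1 cal / 4.184 J) = 7.034 cal

7.03 cal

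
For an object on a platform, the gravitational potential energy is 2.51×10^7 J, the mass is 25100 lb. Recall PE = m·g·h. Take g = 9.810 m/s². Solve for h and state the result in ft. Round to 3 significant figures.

Rearranging PE = m·g·h for h: h = PE/(m·g).
PE = 2.51×10^7 J; m = 25100 lb = 11385 kg; g = 9.810 m/s².
h = 224.7 m
224.7 m × (1 ft / 0.3048 m) = 737.3 ft

737 ft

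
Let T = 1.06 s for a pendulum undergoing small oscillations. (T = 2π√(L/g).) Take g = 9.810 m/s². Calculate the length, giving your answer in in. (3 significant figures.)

11.0 in

Rearranging: L = g·(T/2π)².
T = 1.06 s; g = 9.810 m/s².
L = 0.2792 m
0.2792 m × (1 in / 0.02540 m) = 10.99 in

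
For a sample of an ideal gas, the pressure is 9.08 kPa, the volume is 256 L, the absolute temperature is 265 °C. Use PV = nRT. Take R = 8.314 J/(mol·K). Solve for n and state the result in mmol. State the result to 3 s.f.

520 mmol

Rearranging: n = PV/(RT).
P = 9.08 kPa = 9080 Pa; V = 256 L = 0.2560 m³; T = 265 °C = 538.1 K; R = 8.314 J/(mol·K).
n = 0.5195 mol
0.5195 mol × (1 mmol / 0.001000 mol) = 519.5 mmol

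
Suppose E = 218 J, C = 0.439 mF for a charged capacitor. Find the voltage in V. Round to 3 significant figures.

997 V

Solving E = ½C·V² for V: V = √(2E/C).
E = 218 J; C = 0.439 mF = 4.390×10^-4 F.
V = 996.6 V  (the unit combination reduces to kg·m²/(A·s³) = V)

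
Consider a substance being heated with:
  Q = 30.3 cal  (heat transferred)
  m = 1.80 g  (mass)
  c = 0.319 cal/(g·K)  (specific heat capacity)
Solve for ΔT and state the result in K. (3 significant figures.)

52.8 K

Rearranging: ΔT = Q/(m·c).
Q = 30.3 cal = 126.8 J; m = 1.80 g = 0.001800 kg; c = 0.319 cal/(g·K) = 1335 J/(kg·K).
ΔT = 52.77 K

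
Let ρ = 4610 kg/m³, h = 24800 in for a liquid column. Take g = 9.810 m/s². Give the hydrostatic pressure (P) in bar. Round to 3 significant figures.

285 bar

P is given directly by: P = ρgh.
ρ = 4610 kg/m³; h = 24800 in = 629.9 m; g = 9.810 m/s².
P = 2.849×10^7 Pa
2.849×10^7 Pa × (1 bar / 1.000×10^5 Pa) = 284.9 bar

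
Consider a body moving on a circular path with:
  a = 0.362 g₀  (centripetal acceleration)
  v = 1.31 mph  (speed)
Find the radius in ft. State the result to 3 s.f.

0.317 ft

Solving a = v²/r for r: r = v²/a.
a = 0.362 g₀ = 3.550 m/s²; v = 1.31 mph = 0.5856 m/s.
r = 0.09661 m
0.09661 m × (1 ft / 0.3048 m) = 0.3170 ft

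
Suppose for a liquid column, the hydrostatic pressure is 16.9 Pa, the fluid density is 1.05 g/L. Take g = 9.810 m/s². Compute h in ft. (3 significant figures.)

5.38 ft

Solving P = ρ·g·h for h: h = P/(ρ·g).
P = 16.9 Pa; ρ = 1.05 g/L = 1.050 kg/m³; g = 9.810 m/s².
h = 1.641 m
1.641 m × (1 ft / 0.3048 m) = 5.383 ft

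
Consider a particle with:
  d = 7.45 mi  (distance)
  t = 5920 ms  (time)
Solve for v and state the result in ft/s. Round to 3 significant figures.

6640 ft/s

Directly: v = d/t.
d = 7.45 mi = 11990 m; t = 5920 ms = 5.920 s.
v = 2025 m/s
2025 m/s × (1 ft/s / 0.3048 m/s) = 6645 ft/s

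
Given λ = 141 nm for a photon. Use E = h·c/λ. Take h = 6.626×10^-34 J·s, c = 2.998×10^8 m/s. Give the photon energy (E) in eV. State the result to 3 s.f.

8.79 eV

E is given directly by: E = hc/λ.
λ = 141 nm = 1.410×10^-7 m; h = 6.626×10^-34 J·s; c = 2.998×10^8 m/s.
E = 1.409×10^-18 J
1.409×10^-18 J × (1 eV / 1.602×10^-19 J) = 8.793 eV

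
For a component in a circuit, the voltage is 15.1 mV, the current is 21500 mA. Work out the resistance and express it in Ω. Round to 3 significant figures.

Rearranging: R = V/I.
V = 15.1 mV = 0.01510 V; I = 21500 mA = 21.50 A.
R = 7.023×10^-4 Ω

7.02×10^-4 Ω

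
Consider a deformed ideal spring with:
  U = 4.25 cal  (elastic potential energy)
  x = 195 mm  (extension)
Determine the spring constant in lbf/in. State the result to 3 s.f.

5.34 lbf/in

Rearranging U = ½k·x² for k: k = 2U/x².
U = 4.25 cal = 17.78 J; x = 195 mm = 0.1950 m.
k = 935.3 N/m
935.3 N/m × (1 lbf/in / 175.1 N/m) = 5.341 lbf/in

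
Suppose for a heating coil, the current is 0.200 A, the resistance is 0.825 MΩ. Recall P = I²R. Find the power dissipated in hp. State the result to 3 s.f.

Directly: P = I²R.
I = 0.200 A; R = 0.825 MΩ = 8.250×10^5 Ω.
P = 33000 W  (the unit combination reduces to kg·m²/s³ = W)
33000 W × (1 hp / 745.7 W) = 44.25 hp

44.3 hp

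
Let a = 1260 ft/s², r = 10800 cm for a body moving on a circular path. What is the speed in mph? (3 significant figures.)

456 mph

Solving a = v²/r for v: v = √(a·r).
a = 1260 ft/s² = 384.0 m/s²; r = 10800 cm = 108.0 m.
v = 203.7 m/s
203.7 m/s × (1 mph / 0.4470 m/s) = 455.6 mph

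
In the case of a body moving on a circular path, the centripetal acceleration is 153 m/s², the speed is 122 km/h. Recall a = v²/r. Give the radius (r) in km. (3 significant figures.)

Solving a = v²/r for r: r = v²/a.
a = 153 m/s²; v = 122 km/h = 33.89 m/s.
r = 7.506 m
7.506 m × (1 km / 1000 m) = 0.007506 km

0.00751 km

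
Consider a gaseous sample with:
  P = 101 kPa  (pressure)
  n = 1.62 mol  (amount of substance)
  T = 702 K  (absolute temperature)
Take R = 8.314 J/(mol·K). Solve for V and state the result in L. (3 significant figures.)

93.6 L

From the ideal-gas law: V = nRT/P.
P = 101 kPa = 1.010×10^5 Pa; n = 1.62 mol; T = 702 K; R = 8.314 J/(mol·K).
V = 0.09361 m³
0.09361 m³ × (1 L / 0.001000 m³) = 93.61 L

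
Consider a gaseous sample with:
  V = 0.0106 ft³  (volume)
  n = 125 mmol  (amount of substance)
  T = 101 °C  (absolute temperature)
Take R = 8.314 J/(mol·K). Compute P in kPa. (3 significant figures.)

1300 kPa

From the ideal-gas law: P = nRT/V.
V = 0.0106 ft³ = 3.002×10^-4 m³; n = 125 mmol = 0.1250 mol; T = 101 °C = 374.1 K; R = 8.314 J/(mol·K).
P = 1.295×10^6 Pa  (the unit combination reduces to kg/(m·s²) = Pa)
1.295×10^6 Pa × (1 kPa / 1000 Pa) = 1295 kPa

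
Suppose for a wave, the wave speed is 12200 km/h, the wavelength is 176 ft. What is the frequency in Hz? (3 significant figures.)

Solving v = f·λ for f: f = v/λ.
v = 12200 km/h = 3389 m/s; λ = 176 ft = 53.64 m.
f = 63.17 Hz

63.2 Hz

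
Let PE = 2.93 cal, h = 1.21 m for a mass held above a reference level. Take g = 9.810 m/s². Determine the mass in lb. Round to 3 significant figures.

2.28 lb

Rearranging PE = m·g·h for m: m = PE/(g·h).
PE = 2.93 cal = 12.26 J; h = 1.21 m; g = 9.810 m/s².
m = 1.033 kg
1.033 kg × (1 lb / 0.4536 kg) = 2.277 lb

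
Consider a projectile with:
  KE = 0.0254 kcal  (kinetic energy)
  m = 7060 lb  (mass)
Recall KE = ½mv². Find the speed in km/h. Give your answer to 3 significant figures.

0.927 km/h

Rearranging: v = √(2·KE/m).
KE = 0.0254 kcal = 106.3 J; m = 7060 lb = 3202 kg.
v = 0.2576 m/s
0.2576 m/s × (1 km/h / 0.2778 m/s) = 0.9275 km/h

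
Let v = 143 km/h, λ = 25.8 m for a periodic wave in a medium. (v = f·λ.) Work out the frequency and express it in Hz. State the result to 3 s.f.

1.54 Hz

Rearranging: f = v/λ.
v = 143 km/h = 39.72 m/s; λ = 25.8 m.
f = 1.540 Hz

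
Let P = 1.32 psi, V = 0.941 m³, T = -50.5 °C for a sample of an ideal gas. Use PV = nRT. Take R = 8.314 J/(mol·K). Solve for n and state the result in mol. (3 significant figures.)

4.63 mol

From the ideal-gas law: n = PV/(RT).
P = 1.32 psi = 9101 Pa; V = 0.941 m³; T = -50.5 °C = 222.6 K; R = 8.314 J/(mol·K).
n = 4.626 mol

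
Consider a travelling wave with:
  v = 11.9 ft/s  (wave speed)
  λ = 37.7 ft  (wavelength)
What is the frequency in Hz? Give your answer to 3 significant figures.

Rearranging v = f·λ for f: f = v/λ.
v = 11.9 ft/s = 3.627 m/s; λ = 37.7 ft = 11.49 m.
f = 0.3156 Hz

0.316 Hz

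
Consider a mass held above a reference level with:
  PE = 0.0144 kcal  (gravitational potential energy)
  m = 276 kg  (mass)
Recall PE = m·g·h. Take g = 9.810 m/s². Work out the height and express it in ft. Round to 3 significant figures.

Rearranging PE = m·g·h for h: h = PE/(m·g).
PE = 0.0144 kcal = 60.25 J; m = 276 kg; g = 9.810 m/s².
h = 0.02225 m
0.02225 m × (1 ft / 0.3048 m) = 0.07301 ft

0.0730 ft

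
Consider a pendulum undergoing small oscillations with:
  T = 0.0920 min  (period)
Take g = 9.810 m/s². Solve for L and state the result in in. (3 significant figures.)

298 in

Rearranging T = 2π√(L/g) for L: L = g·(T/2π)².
T = 0.0920 min = 5.520 s; g = 9.810 m/s².
L = 7.572 m
7.572 m × (1 in / 0.02540 m) = 298.1 in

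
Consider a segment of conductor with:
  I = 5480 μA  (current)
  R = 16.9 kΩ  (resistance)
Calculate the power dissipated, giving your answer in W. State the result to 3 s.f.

0.508 W

Directly: P = I²R.
I = 5480 μA = 0.005480 A; R = 16.9 kΩ = 16900 Ω.
P = 0.5075 W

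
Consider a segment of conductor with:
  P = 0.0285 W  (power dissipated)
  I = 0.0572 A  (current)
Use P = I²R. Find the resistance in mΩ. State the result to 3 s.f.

8710 mΩ

Rearranging: R = P/I².
P = 0.0285 W; I = 0.0572 A.
R = 8.711 Ω
8.711 Ω × (1 mΩ / 0.001000 Ω) = 8711 mΩ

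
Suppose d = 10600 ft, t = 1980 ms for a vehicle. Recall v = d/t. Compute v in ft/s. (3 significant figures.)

5350 ft/s

v is given directly by: v = d/t.
d = 10600 ft = 3231 m; t = 1980 ms = 1.980 s.
v = 1632 m/s
1632 m/s × (1 ft/s / 0.3048 m/s) = 5354 ft/s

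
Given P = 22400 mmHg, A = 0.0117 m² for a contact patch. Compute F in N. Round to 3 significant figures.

Rearranging: F = P·A.
P = 22400 mmHg = 2.986×10^6 Pa; A = 0.0117 m².
F = 34941 N  (the unit combination reduces to kg·m/s² = N)

34900 N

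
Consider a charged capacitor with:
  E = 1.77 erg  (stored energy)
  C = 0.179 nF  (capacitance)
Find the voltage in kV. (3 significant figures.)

Rearranging E = ½C·V² for V: V = √(2E/C).
E = 1.77 erg = 1.770×10^-7 J; C = 0.179 nF = 1.790×10^-10 F.
V = 44.47 V
44.47 V × (1 kV / 1000 V) = 0.04447 kV

0.0445 kV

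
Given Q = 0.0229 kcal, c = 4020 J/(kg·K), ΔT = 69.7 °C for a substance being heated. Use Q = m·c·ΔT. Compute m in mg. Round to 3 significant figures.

Rearranging: m = Q/(c·ΔT).
Q = 0.0229 kcal = 95.81 J; c = 4020 J/(kg·K); ΔT = 69.7 °C = 69.70 K.
m = 3.420×10^-4 kg
3.420×10^-4 kg × (1 mg / 1.000×10^-6 kg) = 342.0 mg

342 mg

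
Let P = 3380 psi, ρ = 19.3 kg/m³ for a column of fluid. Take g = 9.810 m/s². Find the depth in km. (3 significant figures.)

Rearranging P = ρ·g·h for h: h = P/(ρ·g).
P = 3380 psi = 2.330×10^7 Pa; ρ = 19.3 kg/m³; g = 9.810 m/s².
h = 1.231×10^5 m
1.231×10^5 m × (1 km / 1000 m) = 123.1 km

123 km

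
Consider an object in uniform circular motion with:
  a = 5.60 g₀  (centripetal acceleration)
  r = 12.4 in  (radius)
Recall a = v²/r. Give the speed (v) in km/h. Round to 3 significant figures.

15.0 km/h

Solving a = v²/r for v: v = √(a·r).
a = 5.60 g₀ = 54.92 m/s²; r = 12.4 in = 0.3150 m.
v = 4.159 m/s
4.159 m/s × (1 km/h / 0.2778 m/s) = 14.97 km/h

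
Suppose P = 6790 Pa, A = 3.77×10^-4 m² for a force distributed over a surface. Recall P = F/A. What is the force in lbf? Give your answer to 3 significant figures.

0.575 lbf

Rearranging: F = P·A.
P = 6790 Pa; A = 3.77×10^-4 m².
F = 2.560 N
2.560 N × (1 lbf / 4.448 N) = 0.5755 lbf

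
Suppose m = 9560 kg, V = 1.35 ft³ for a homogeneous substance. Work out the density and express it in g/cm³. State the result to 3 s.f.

250 g/cm³

Directly: ρ = m/V.
m = 9560 kg; V = 1.35 ft³ = 0.03823 m³.
ρ = 2.501×10^5 kg/m³
2.501×10^5 kg/m³ × (1 g/cm³ / 1000 kg/m³) = 250.1 g/cm³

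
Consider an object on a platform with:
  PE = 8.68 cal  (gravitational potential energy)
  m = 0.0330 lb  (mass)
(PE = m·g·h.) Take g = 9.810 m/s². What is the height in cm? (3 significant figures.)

24700 cm

Rearranging: h = PE/(m·g).
PE = 8.68 cal = 36.32 J; m = 0.0330 lb = 0.01497 kg; g = 9.810 m/s².
h = 247.3 m
247.3 m × (1 cm / 0.01000 m) = 24732 cm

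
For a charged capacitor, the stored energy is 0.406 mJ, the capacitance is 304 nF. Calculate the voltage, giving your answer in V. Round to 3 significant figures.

Rearranging E = ½C·V² for V: V = √(2E/C).
E = 0.406 mJ = 4.060×10^-4 J; C = 304 nF = 3.040×10^-7 F.
V = 51.68 V

51.7 V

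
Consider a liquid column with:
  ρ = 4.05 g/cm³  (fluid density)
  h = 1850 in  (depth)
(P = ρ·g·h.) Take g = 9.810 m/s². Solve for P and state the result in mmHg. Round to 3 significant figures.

P is given directly by: P = ρgh.
ρ = 4.05 g/cm³ = 4050 kg/m³; h = 1850 in = 46.99 m; g = 9.810 m/s².
P = 1.867×10^6 Pa
1.867×10^6 Pa × (1 mmHg / 133.3 Pa) = 14003 mmHg

14000 mmHg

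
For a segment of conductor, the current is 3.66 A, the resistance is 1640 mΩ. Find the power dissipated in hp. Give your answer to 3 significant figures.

P is given directly by: P = I²R.
I = 3.66 A; R = 1640 mΩ = 1.640 Ω.
P = 21.97 W  (the unit combination reduces to kg·m²/s³ = W)
21.97 W × (1 hp / 745.7 W) = 0.02946 hp

0.0295 hp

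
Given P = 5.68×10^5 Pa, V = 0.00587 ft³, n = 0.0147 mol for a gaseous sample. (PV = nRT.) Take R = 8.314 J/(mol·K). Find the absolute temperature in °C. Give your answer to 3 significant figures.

499 °C

Rearranging: T = PV/(nR).
P = 5.68×10^5 Pa; V = 0.00587 ft³ = 1.662×10^-4 m³; n = 0.0147 mol; R = 8.314 J/(mol·K).
T = 772.5 K
772.5 K − 273.15 = 499.4 °C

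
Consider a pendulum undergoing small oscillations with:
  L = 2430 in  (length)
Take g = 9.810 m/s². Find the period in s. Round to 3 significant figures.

15.8 s

T is given directly by: T = 2π√(L/g).
L = 2430 in = 61.72 m; g = 9.810 m/s².
T = 15.76 s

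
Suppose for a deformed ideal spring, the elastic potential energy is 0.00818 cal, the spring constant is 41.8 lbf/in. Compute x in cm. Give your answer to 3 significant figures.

0.306 cm

Rearranging U = ½k·x² for x: x = √(2U/k).
U = 0.00818 cal = 0.03423 J; k = 41.8 lbf/in = 7320 N/m.
x = 0.003058 m
0.003058 m × (1 cm / 0.01000 m) = 0.3058 cm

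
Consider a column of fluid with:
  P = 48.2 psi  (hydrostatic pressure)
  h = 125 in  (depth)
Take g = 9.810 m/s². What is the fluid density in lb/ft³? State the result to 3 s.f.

Rearranging: ρ = P/(g·h).
P = 48.2 psi = 3.323×10^5 Pa; h = 125 in = 3.175 m; g = 9.810 m/s².
ρ = 10670 kg/m³
10670 kg/m³ × (1 lb/ft³ / 16.02 kg/m³) = 666.1 lb/ft³

666 lb/ft³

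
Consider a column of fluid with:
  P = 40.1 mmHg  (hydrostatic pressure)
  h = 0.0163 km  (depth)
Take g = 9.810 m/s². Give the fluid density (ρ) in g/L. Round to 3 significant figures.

Rearranging P = ρ·g·h for ρ: ρ = P/(g·h).
P = 40.1 mmHg = 5346 Pa; h = 0.0163 km = 16.30 m; g = 9.810 m/s².
ρ = 33.43 kg/m³
Since 1 g/L = 1 kg/m³, 33.43 g/L.

33.4 g/L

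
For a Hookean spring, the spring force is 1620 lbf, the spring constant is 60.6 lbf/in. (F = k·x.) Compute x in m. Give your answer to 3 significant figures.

From Hooke's law: x = F/k.
F = 1620 lbf = 7206 N; k = 60.6 lbf/in = 10613 N/m.
x = 0.6790 m

0.679 m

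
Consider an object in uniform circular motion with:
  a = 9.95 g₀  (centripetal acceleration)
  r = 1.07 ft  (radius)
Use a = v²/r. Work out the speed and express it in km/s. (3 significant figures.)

Rearranging a = v²/r for v: v = √(a·r).
a = 9.95 g₀ = 97.58 m/s²; r = 1.07 ft = 0.3261 m.
v = 5.641 m/s
5.641 m/s × (1 km/s / 1000 m/s) = 0.005641 km/s

0.00564 km/s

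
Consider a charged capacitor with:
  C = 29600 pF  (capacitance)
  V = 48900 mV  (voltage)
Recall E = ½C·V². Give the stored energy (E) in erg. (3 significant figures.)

E is given directly by: E = ½CV².
C = 29600 pF = 2.960×10^-8 F; V = 48900 mV = 48.90 V.
E = 3.539×10^-5 J
3.539×10^-5 J × (1 erg / 1.000×10^-7 J) = 353.9 erg

354 erg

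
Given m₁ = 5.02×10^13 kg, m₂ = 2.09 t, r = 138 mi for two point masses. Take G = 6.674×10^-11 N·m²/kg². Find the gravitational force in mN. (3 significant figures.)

0.142 mN

Directly: F = Gm₁m₂/r².
m₁ = 5.02×10^13 kg; m₂ = 2.09 t = 2090 kg; r = 138 mi = 2.221×10^5 m; G = 6.674×10^-11 N·m²/kg².
F = 1.420×10^-4 N
1.420×10^-4 N × (1 mN / 0.001000 N) = 0.1420 mN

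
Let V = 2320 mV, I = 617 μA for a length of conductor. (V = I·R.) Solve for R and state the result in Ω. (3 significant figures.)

Solving V = I·R for R: R = V/I.
V = 2320 mV = 2.320 V; I = 617 μA = 6.170×10^-4 A.
R = 3760 Ω

3760 Ω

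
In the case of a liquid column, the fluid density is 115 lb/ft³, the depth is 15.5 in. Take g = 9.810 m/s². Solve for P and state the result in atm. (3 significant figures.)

Directly: P = ρgh.
ρ = 115 lb/ft³ = 1842 kg/m³; h = 15.5 in = 0.3937 m; g = 9.810 m/s².
P = 7115 Pa  (the unit combination reduces to kg/(m·s²) = Pa)
7115 Pa × (1 atm / 1.013×10^5 Pa) = 0.07022 atm

0.0702 atm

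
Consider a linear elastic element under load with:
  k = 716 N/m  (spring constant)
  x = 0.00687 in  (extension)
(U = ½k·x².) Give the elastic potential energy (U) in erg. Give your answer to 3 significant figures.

Directly: U = ½kx².
k = 716 N/m; x = 0.00687 in = 1.745×10^-4 m.
U = 1.090×10^-5 J
1.090×10^-5 J × (1 erg / 1.000×10^-7 J) = 109.0 erg

109 erg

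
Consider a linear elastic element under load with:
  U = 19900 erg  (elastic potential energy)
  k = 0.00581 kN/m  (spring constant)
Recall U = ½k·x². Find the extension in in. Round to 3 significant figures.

1.03 in

Rearranging U = ½k·x² for x: x = √(2U/k).
U = 19900 erg = 0.001990 J; k = 0.00581 kN/m = 5.810 N/m.
x = 0.02617 m
0.02617 m × (1 in / 0.02540 m) = 1.030 in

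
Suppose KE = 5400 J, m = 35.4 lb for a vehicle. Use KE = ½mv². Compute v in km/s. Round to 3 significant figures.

0.0259 km/s

Rearranging KE = ½mv² for v: v = √(2·KE/m).
KE = 5400 J; m = 35.4 lb = 16.06 kg.
v = 25.93 m/s
25.93 m/s × (1 km/s / 1000 m/s) = 0.02593 km/s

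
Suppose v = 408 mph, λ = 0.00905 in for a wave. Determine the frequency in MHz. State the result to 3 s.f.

Solving v = f·λ for f: f = v/λ.
v = 408 mph = 182.4 m/s; λ = 0.00905 in = 2.299×10^-4 m.
f = 7.935×10^5 Hz
7.935×10^5 Hz × (1 MHz / 1.000×10^6 Hz) = 0.7935 MHz

0.793 MHz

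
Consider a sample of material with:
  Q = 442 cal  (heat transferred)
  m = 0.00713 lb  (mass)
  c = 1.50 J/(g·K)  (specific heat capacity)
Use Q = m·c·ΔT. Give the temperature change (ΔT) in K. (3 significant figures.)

Solving Q = m·c·ΔT for ΔT: ΔT = Q/(m·c).
Q = 442 cal = 1849 J; m = 0.00713 lb = 0.003234 kg; c = 1.50 J/(g·K) = 1500 J/(kg·K).
ΔT = 381.2 K

381 K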